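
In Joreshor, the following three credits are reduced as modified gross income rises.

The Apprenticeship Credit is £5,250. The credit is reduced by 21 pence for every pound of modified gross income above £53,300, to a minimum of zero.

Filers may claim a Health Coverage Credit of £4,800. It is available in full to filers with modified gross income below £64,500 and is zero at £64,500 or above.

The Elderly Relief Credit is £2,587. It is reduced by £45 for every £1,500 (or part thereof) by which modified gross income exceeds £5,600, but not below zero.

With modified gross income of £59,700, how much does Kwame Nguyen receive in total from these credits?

Apprenticeship Credit: 21% of the £6,400 excess over £53,300 is £1,344; credit = £5,250 − £1,344 = £3,906.
Health Coverage Credit: £59,700 is below the £64,500 cutoff, so the full £4,800 applies.
Elderly Relief Credit: income exceeds £5,600 by £54,100, which is 37 full-or-partial £1,500 increments; reduction = 37 × £45 = £1,665, leaving £922.
Total: £3,906 + £4,800 + £922 = £9,628.

£9,628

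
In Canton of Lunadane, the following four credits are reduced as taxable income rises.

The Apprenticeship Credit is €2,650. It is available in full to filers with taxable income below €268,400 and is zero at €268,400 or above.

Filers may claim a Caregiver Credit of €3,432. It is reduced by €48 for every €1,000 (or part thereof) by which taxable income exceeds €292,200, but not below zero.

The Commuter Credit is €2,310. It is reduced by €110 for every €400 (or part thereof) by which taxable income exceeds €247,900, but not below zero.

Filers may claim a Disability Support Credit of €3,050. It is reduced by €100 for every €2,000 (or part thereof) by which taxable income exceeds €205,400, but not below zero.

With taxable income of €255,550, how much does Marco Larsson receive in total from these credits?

€6,642

Apprenticeship Credit: €255,550 is below the €268,400 cutoff, so the full €2,650 applies.
Caregiver Credit: €255,550 is at or below the €292,200 threshold, so the full €3,432 applies.
Commuter Credit: income exceeds €247,900 by €7,650, which is 20 full-or-partial €400 increments; reduction = 20 × €110 = €2,200, leaving €110.
Disability Support Credit: income exceeds €205,400 by €50,150, which is 26 full-or-partial €2,000 increments; reduction = 26 × €100 = €2,600, leaving €450.
Total: €2,650 + €3,432 + €110 + €450 = €6,642.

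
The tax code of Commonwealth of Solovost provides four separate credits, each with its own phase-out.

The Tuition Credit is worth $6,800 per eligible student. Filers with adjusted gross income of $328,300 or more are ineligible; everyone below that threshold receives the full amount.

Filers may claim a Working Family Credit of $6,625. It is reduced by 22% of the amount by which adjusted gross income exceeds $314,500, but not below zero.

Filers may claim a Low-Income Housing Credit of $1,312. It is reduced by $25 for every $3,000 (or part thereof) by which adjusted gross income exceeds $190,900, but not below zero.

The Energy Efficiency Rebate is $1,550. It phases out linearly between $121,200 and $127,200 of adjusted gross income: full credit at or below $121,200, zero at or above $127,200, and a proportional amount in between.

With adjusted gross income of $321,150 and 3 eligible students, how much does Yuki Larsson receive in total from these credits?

Tuition Credit: base = 3 × $6,800 = $20,400. $321,150 is below the $328,300 cutoff, so the full $20,400 applies.
Working Family Credit: 22% of the $6,650 excess over $314,500 is $1,463; credit = $6,625 − $1,463 = $5,162.
Low-Income Housing Credit: income exceeds $190,900 by $130,250, which is 44 full-or-partial $3,000 increments; reduction = 44 × $25 = $1,100, leaving $212.
Energy Efficiency Rebate: $321,150 is at or above $127,200, so the credit is $0.
Total: $20,400 + $5,162 + $212 + $0 = $25,774.

$25,774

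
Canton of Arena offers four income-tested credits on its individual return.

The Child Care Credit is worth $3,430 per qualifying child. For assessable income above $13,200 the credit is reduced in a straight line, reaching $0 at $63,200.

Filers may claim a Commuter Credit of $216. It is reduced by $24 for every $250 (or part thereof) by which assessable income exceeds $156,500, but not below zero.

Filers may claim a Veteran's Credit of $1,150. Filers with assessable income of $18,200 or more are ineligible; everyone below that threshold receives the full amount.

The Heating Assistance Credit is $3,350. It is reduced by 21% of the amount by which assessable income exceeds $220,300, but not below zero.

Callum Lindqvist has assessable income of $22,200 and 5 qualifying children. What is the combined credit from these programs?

Child Care Credit: base = 5 × $3,430 = $17,150. $22,200 is $9,000 into a $50,000 phase-out range, leaving 41,000/50,000 of the credit: $17,150 × 41,000/50,000 = $14,063.
Commuter Credit: $22,200 is at or below the $156,500 threshold, so the full $216 applies.
Veteran's Credit: $22,200 meets or exceeds the $18,200 cutoff, so the credit is $0.
Heating Assistance Credit: $22,200 is at or below the $220,300 threshold, so the full $3,350 applies.
Total: $14,063 + $216 + $0 + $3,350 = $17,629.

$17,629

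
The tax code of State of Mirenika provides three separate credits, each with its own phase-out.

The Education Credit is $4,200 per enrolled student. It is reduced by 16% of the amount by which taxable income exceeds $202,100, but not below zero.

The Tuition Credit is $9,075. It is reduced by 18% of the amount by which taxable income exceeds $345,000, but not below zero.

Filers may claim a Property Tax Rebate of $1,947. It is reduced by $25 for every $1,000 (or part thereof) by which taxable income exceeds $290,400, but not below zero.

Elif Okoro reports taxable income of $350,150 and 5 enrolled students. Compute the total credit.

Education Credit: base = 5 × $4,200 = $21,000. 16% of the $148,050 excess over $202,100 is $23,688 ≥ base, so the credit is $0.
Tuition Credit: 18% of the $5,150 excess over $345,000 is $927; credit = $9,075 − $927 = $8,148.
Property Tax Rebate: income exceeds $290,400 by $59,750, which is 60 full-or-partial $1,000 increments; reduction = 60 × $25 = $1,500, leaving $447.
Total: $0 + $8,148 + $447 = $8,595.

$8,595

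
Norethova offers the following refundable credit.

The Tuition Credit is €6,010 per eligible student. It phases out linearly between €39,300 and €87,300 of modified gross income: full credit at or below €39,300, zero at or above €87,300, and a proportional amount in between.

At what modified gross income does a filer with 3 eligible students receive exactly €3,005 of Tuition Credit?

Full credit = 3 × €6,010 = €18,030.
€3,005 is 3,005/18,030 of the full €18,030, so 15,025/18,030 of the €48,000 range has been used: income = €39,300 + €48,000 × 15,025/18,030 = €79,300.

€79,300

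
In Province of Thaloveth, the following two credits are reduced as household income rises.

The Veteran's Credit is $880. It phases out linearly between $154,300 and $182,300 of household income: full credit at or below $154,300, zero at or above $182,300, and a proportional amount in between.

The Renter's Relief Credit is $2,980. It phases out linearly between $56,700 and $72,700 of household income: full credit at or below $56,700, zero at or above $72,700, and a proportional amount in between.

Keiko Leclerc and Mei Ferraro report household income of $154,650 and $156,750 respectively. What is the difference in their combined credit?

Keiko ($154,650): Veteran's Credit: $154,650 is $350 into a $28,000 phase-out range, leaving 27,650/28,000 of the credit: $880 × 27,650/28,000 = $869. Renter's Relief Credit: $154,650 is at or above $72,700, so the credit is $0. total $869 + $0 = $869
Mei ($156,750): Veteran's Credit: $156,750 is $2,450 into a $28,000 phase-out range, leaving 25,550/28,000 of the credit: $880 × 25,550/28,000 = $803. Renter's Relief Credit: $156,750 is at or above $72,700, so the credit is $0. total $803 + $0 = $803
Difference: |$869 − $803| = $66.

$66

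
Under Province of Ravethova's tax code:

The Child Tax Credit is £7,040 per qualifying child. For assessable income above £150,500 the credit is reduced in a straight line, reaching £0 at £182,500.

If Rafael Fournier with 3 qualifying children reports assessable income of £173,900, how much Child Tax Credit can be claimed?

Child Tax Credit: base = 3 × £7,040 = £21,120. £173,900 is £23,400 into a £32,000 phase-out range, leaving 8,600/32,000 of the credit: £21,120 × 8,600/32,000 = £5,676.

£5,676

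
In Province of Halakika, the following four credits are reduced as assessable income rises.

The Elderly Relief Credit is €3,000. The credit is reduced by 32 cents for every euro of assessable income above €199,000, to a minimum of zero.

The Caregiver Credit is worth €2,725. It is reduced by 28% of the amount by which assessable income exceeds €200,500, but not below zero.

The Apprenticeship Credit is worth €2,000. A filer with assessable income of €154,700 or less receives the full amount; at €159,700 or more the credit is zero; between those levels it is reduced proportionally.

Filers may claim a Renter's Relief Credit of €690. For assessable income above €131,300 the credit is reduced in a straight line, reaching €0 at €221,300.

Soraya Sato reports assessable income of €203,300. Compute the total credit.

€3,703

Elderly Relief Credit: 32% of the €4,300 excess over €199,000 is €1,376; credit = €3,000 − €1,376 = €1,624.
Caregiver Credit: 28% of the €2,800 excess over €200,500 is €784; credit = €2,725 − €784 = €1,941.
Apprenticeship Credit: €203,300 is at or above €159,700, so the credit is €0.
Renter's Relief Credit: €203,300 is €72,000 into a €90,000 phase-out range, leaving 18,000/90,000 of the credit: €690 × 18,000/90,000 = €138.
Total: €1,624 + €1,941 + €0 + €138 = €3,703.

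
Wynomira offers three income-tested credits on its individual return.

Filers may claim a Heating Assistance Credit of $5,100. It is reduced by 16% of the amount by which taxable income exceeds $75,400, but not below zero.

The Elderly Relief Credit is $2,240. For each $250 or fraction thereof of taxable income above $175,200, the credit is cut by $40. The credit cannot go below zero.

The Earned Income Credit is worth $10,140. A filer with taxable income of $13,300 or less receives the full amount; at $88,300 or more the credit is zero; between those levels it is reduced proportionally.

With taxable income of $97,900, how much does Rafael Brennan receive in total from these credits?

Heating Assistance Credit: 16% of the $22,500 excess over $75,400 is $3,600; credit = $5,100 − $3,600 = $1,500.
Elderly Relief Credit: $97,900 is at or below the $175,200 threshold, so the full $2,240 applies.
Earned Income Credit: $97,900 is at or above $88,300, so the credit is $0.
Total: $1,500 + $2,240 + $0 = $3,740.

$3,740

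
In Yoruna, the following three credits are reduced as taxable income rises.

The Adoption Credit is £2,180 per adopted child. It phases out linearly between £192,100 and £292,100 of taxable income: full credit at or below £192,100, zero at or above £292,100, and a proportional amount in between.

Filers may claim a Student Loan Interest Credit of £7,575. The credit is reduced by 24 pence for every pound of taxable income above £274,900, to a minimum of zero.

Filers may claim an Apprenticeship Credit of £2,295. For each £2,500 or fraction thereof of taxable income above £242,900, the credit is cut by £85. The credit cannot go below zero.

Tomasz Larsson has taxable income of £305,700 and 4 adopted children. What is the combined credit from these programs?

£268

Adoption Credit: base = 4 × £2,180 = £8,720. £305,700 is at or above £292,100, so the credit is £0.
Student Loan Interest Credit: 24% of the £30,800 excess over £274,900 is £7,392; credit = £7,575 − £7,392 = £183.
Apprenticeship Credit: income exceeds £242,900 by £62,800, which is 26 full-or-partial £2,500 increments; reduction = 26 × £85 = £2,210, leaving £85.
Total: £0 + £183 + £85 = £268.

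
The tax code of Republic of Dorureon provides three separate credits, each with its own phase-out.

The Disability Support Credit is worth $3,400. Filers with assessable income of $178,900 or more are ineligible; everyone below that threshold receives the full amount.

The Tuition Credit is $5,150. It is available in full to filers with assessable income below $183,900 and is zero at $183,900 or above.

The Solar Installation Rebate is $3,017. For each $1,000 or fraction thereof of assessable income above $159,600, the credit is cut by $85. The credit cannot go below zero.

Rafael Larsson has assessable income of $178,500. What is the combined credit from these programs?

Disability Support Credit: $178,500 is below the $178,900 cutoff, so the full $3,400 applies.
Tuition Credit: $178,500 is below the $183,900 cutoff, so the full $5,150 applies.
Solar Installation Rebate: income exceeds $159,600 by $18,900, which is 19 full-or-partial $1,000 increments; reduction = 19 × $85 = $1,615, leaving $1,402.
Total: $3,400 + $5,150 + $1,402 = $9,952.

$9,952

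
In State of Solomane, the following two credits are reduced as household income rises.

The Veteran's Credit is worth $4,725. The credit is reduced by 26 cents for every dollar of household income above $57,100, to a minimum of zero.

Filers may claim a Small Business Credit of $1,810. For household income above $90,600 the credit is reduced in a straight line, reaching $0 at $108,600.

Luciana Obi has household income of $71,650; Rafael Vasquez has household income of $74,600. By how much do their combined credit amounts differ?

Luciana ($71,650): Veteran's Credit: 26% of the $14,550 excess over $57,100 is $3,783; credit = $4,725 − $3,783 = $942. Small Business Credit: $71,650 is at or below the $90,600 threshold, so the full $1,810 applies. total $942 + $1,810 = $2,752
Rafael ($74,600): Veteran's Credit: 26% of the $17,500 excess over $57,100 is $4,550; credit = $4,725 − $4,550 = $175. Small Business Credit: $74,600 is at or below the $90,600 threshold, so the full $1,810 applies. total $175 + $1,810 = $1,985
Difference: |$2,752 − $1,985| = $767.

$767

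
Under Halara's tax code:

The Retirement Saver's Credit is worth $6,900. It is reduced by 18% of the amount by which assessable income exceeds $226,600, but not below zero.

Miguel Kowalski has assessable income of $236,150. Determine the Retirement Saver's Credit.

Retirement Saver's Credit: 18% of the $9,550 excess over $226,600 is $1,719; credit = $6,900 − $1,719 = $5,181.

$5,181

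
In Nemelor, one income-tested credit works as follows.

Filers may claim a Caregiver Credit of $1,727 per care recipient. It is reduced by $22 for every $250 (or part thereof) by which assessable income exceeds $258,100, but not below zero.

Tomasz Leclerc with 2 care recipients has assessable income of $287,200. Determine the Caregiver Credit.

$880

Caregiver Credit: base = 2 × $1,727 = $3,454. income exceeds $258,100 by $29,100, which is 117 full-or-partial $250 increments; reduction = 117 × $22 = $2,574, leaving $880.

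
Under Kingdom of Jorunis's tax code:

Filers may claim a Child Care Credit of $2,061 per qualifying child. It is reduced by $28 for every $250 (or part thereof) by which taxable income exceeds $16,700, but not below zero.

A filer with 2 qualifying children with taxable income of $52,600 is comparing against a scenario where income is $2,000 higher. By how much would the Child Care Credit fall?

$90

At $52,600 — base = 2 × $2,061 = $4,122. income exceeds $16,700 by $35,900, which is 144 full-or-partial $250 increments; reduction = 144 × $28 = $4,032, leaving $90.
At $54,600 — base = 2 × $2,061 = $4,122. income exceeds $16,700 by $37,900 → 152 increments × $28 = $4,256 ≥ base, so the credit is $0.
Lost: $90 − $0 = $90.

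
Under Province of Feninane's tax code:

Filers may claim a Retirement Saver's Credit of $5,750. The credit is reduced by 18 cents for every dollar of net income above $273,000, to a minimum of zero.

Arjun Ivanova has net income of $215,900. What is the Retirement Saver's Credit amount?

Retirement Saver's Credit: $215,900 is at or below the $273,000 threshold, so the full $5,750 applies.

$5,750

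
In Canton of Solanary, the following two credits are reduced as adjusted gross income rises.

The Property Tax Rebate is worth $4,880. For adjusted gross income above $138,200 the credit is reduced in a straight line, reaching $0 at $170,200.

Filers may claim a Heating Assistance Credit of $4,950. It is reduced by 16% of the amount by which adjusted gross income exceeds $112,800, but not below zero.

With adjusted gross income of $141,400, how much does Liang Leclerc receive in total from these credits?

Property Tax Rebate: $141,400 is $3,200 into a $32,000 phase-out range, leaving 28,800/32,000 of the credit: $4,880 × 28,800/32,000 = $4,392.
Heating Assistance Credit: 16% of the $28,600 excess over $112,800 is $4,576; credit = $4,950 − $4,576 = $374.
Total: $4,392 + $374 = $4,766.

$4,766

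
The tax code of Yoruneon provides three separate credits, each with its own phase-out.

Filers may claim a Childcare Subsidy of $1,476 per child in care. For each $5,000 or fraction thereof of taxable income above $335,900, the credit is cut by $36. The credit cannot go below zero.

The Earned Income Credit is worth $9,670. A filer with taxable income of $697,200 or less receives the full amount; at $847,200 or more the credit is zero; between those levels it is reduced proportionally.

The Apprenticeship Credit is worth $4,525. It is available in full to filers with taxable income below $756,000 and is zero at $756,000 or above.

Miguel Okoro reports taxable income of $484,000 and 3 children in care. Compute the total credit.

Childcare Subsidy: base = 3 × $1,476 = $4,428. income exceeds $335,900 by $148,100, which is 30 full-or-partial $5,000 increments; reduction = 30 × $36 = $1,080, leaving $3,348.
Earned Income Credit: $484,000 is at or below the $697,200 threshold, so the full $9,670 applies.
Apprenticeship Credit: $484,000 is below the $756,000 cutoff, so the full $4,525 applies.
Total: $3,348 + $9,670 + $4,525 = $17,543.

$17,543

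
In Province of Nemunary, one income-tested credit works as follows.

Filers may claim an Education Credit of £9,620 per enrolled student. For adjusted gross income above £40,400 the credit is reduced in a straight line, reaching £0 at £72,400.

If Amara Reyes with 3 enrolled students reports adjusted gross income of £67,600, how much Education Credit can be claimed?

£4,329

Education Credit: base = 3 × £9,620 = £28,860. £67,600 is £27,200 into a £32,000 phase-out range, leaving 4,800/32,000 of the credit: £28,860 × 4,800/32,000 = £4,329.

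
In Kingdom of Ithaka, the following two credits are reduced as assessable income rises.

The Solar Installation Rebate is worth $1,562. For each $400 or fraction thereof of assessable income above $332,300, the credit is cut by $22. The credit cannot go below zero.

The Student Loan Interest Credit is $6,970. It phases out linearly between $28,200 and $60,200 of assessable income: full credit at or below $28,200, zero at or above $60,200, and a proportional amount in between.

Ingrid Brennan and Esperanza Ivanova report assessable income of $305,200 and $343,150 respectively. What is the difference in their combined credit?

Ingrid ($305,200): Solar Installation Rebate: $305,200 is at or below the $332,300 threshold, so the full $1,562 applies. Student Loan Interest Credit: $305,200 is at or above $60,200, so the credit is $0. total $1,562 + $0 = $1,562
Esperanza ($343,150): Solar Installation Rebate: income exceeds $332,300 by $10,850, which is 28 full-or-partial $400 increments; reduction = 28 × $22 = $616, leaving $946. Student Loan Interest Credit: $343,150 is at or above $60,200, so the credit is $0. total $946 + $0 = $946
Difference: |$1,562 − $946| = $616.

$616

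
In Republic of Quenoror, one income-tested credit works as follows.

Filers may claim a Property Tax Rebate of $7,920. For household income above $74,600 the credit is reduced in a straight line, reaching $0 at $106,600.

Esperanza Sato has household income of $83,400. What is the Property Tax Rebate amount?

Property Tax Rebate: $83,400 is $8,800 into a $32,000 phase-out range, leaving 23,200/32,000 of the credit: $7,920 × 23,200/32,000 = $5,742.

$5,742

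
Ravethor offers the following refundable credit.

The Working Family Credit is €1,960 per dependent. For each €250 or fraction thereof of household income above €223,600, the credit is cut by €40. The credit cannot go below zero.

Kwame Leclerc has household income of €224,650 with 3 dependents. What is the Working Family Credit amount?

Working Family Credit: base = 3 × €1,960 = €5,880. income exceeds €223,600 by €1,050, which is 5 full-or-partial €250 increments; reduction = 5 × €40 = €200, leaving €5,680.

€5,680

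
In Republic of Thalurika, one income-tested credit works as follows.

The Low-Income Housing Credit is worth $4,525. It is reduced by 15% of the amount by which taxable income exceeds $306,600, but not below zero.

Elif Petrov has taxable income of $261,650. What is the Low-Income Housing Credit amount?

$4,525

Low-Income Housing Credit: $261,650 is at or below the $306,600 threshold, so the full $4,525 applies.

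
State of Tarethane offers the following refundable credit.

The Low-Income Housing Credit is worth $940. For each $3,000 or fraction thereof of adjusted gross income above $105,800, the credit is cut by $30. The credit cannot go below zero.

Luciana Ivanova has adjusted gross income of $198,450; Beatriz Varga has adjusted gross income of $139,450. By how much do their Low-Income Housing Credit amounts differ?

$570

Luciana ($198,450): Low-Income Housing Credit: income exceeds $105,800 by $92,650, which is 31 full-or-partial $3,000 increments; reduction = 31 × $30 = $930, leaving $10.
Beatriz ($139,450): Low-Income Housing Credit: income exceeds $105,800 by $33,650, which is 12 full-or-partial $3,000 increments; reduction = 12 × $30 = $360, leaving $580.
Difference: |$10 − $580| = $570.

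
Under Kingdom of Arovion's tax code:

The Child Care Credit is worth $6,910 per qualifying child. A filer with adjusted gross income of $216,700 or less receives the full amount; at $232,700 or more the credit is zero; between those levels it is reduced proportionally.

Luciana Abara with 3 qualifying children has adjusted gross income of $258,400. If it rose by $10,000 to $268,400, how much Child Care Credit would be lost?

$0

At $258,400 — base = 3 × $6,910 = $20,730. $258,400 is at or above $232,700, so the credit is $0.
At $268,400 — base = 3 × $6,910 = $20,730. $268,400 is at or above $232,700, so the credit is $0.
Lost: $0 − $0 = $0.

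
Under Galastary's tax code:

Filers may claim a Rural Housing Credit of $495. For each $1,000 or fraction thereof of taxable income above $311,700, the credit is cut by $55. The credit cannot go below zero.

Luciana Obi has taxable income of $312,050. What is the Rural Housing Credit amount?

Rural Housing Credit: income exceeds $311,700 by $350, which is 1 full-or-partial $1,000 increment; reduction = 1 × $55 = $55, leaving $440.

$440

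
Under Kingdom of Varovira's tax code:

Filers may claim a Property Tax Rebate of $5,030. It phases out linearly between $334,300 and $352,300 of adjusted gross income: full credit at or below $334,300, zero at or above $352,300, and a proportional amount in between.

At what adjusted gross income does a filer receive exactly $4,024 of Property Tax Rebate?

$4,024 is 4,024/5,030 of the full $5,030, so 1,006/5,030 of the $18,000 range has been used: income = $334,300 + $18,000 × 1,006/5,030 = $337,900.

$337,900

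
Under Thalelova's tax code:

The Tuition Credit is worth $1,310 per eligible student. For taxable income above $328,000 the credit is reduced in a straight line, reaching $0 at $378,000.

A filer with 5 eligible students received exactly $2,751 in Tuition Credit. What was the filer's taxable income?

Full credit = 5 × $1,310 = $6,550.
$2,751 is 2,751/6,550 of the full $6,550, so 3,799/6,550 of the $50,000 range has been used: income = $328,000 + $50,000 × 3,799/6,550 = $357,000.

$357,000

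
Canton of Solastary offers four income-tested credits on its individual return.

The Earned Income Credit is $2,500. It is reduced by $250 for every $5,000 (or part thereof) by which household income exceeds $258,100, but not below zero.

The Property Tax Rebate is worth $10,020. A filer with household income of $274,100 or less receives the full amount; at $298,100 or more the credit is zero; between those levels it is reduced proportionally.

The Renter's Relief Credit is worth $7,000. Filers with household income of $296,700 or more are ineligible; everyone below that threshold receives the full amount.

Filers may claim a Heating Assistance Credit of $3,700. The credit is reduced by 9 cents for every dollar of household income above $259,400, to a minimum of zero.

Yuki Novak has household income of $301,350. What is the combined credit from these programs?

Earned Income Credit: income exceeds $258,100 by $43,250, which is 9 full-or-partial $5,000 increments; reduction = 9 × $250 = $2,250, leaving $250.
Property Tax Rebate: $301,350 is at or above $298,100, so the credit is $0.
Renter's Relief Credit: $301,350 meets or exceeds the $296,700 cutoff, so the credit is $0.
Heating Assistance Credit: 9% of the $41,950 excess over $259,400 is $3,775.50 ≥ base, so the credit is $0.
Total: $250 + $0 + $0 + $0 = $250.

$250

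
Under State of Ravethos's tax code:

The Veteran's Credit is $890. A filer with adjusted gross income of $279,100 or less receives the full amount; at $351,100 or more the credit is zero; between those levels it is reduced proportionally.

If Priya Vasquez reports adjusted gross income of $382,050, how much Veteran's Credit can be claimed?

Veteran's Credit: $382,050 is at or above $351,100, so the credit is $0.

$0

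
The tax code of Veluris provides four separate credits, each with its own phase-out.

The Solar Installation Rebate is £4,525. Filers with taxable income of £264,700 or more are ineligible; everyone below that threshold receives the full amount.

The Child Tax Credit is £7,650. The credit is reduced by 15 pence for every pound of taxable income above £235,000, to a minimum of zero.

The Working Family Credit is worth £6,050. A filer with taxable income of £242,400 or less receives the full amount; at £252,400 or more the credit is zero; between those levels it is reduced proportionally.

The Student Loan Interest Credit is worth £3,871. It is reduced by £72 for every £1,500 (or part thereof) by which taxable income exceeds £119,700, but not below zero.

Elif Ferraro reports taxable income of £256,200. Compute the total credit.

Solar Installation Rebate: £256,200 is below the £264,700 cutoff, so the full £4,525 applies.
Child Tax Credit: 15% of the £21,200 excess over £235,000 is £3,180; credit = £7,650 − £3,180 = £4,470.
Working Family Credit: £256,200 is at or above £252,400, so the credit is £0.
Student Loan Interest Credit: income exceeds £119,700 by £136,500 → 91 increments × £72 = £6,552 ≥ base, so the credit is £0.
Total: £4,525 + £4,470 + £0 + £0 = £8,995.

£8,995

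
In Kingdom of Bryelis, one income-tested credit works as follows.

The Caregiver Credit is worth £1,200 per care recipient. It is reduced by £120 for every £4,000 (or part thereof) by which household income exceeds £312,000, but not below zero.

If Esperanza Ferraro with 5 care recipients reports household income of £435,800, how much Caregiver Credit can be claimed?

Caregiver Credit: base = 5 × £1,200 = £6,000. income exceeds £312,000 by £123,800, which is 31 full-or-partial £4,000 increments; reduction = 31 × £120 = £3,720, leaving £2,280.

£2,280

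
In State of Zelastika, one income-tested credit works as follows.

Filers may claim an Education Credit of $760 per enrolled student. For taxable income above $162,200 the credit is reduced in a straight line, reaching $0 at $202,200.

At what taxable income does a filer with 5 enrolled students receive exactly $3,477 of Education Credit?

$165,600

Full credit = 5 × $760 = $3,800.
$3,477 is 3,477/3,800 of the full $3,800, so 323/3,800 of the $40,000 range has been used: income = $162,200 + $40,000 × 323/3,800 = $165,600.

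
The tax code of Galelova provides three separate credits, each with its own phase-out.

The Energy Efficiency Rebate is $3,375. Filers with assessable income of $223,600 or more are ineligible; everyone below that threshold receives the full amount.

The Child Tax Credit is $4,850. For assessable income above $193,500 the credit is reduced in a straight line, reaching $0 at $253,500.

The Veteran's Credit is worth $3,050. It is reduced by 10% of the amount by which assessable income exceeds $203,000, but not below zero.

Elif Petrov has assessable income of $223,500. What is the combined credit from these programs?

$6,800

Energy Efficiency Rebate: $223,500 is below the $223,600 cutoff, so the full $3,375 applies.
Child Tax Credit: $223,500 is $30,000 into a $60,000 phase-out range, leaving 30,000/60,000 of the credit: $4,850 × 30,000/60,000 = $2,425.
Veteran's Credit: 10% of the $20,500 excess over $203,000 is $2,050; credit = $3,050 − $2,050 = $1,000.
Total: $3,375 + $2,425 + $1,000 = $6,800.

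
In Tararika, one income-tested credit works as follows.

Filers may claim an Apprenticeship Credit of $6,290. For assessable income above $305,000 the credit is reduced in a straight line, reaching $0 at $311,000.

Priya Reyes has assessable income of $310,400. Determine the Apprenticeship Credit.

$629

Apprenticeship Credit: $310,400 is $5,400 into a $6,000 phase-out range, leaving 600/6,000 of the credit: $6,290 × 600/6,000 = $629.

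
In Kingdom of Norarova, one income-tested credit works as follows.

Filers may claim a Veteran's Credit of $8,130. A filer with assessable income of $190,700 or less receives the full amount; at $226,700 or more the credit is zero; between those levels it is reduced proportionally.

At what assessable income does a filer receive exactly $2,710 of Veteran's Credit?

$214,700

$2,710 is 2,710/8,130 of the full $8,130, so 5,420/8,130 of the $36,000 range has been used: income = $190,700 + $36,000 × 5,420/8,130 = $214,700.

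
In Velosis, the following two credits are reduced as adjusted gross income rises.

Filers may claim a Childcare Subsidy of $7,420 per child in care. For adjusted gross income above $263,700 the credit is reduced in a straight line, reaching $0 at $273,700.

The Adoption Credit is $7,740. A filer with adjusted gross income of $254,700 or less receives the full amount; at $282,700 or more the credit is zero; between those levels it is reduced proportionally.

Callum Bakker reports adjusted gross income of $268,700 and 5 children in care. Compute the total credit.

$22,420

Childcare Subsidy: base = 5 × $7,420 = $37,100. $268,700 is $5,000 into a $10,000 phase-out range, leaving 5,000/10,000 of the credit: $37,100 × 5,000/10,000 = $18,550.
Adoption Credit: $268,700 is $14,000 into a $28,000 phase-out range, leaving 14,000/28,000 of the credit: $7,740 × 14,000/28,000 = $3,870.
Total: $18,550 + $3,870 = $22,420.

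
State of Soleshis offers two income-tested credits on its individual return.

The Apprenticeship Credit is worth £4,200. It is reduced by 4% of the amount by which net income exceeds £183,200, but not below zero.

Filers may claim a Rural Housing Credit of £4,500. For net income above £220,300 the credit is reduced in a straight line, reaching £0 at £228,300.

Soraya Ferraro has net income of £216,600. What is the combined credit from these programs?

Apprenticeship Credit: 4% of the £33,400 excess over £183,200 is £1,336; credit = £4,200 − £1,336 = £2,864.
Rural Housing Credit: £216,600 is at or below the £220,300 threshold, so the full £4,500 applies.
Total: £2,864 + £4,500 = £7,364.

£7,364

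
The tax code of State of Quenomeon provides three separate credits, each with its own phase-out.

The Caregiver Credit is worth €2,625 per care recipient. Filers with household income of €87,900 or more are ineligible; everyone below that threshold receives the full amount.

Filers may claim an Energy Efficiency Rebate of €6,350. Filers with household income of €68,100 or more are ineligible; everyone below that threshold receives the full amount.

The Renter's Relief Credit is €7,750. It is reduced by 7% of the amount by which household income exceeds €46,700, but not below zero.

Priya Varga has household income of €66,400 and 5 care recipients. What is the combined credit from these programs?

€25,846

Caregiver Credit: base = 5 × €2,625 = €13,125. €66,400 is below the €87,900 cutoff, so the full €13,125 applies.
Energy Efficiency Rebate: €66,400 is below the €68,100 cutoff, so the full €6,350 applies.
Renter's Relief Credit: 7% of the €19,700 excess over €46,700 is €1,379; credit = €7,750 − €1,379 = €6,371.
Total: €13,125 + €6,350 + €6,371 = €25,846.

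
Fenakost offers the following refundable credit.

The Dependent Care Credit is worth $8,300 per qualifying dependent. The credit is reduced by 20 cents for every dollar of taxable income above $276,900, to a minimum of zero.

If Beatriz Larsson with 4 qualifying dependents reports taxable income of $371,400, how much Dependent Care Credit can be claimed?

$14,300

Dependent Care Credit: base = 4 × $8,300 = $33,200. 20% of the $94,500 excess over $276,900 is $18,900; credit = $33,200 − $18,900 = $14,300.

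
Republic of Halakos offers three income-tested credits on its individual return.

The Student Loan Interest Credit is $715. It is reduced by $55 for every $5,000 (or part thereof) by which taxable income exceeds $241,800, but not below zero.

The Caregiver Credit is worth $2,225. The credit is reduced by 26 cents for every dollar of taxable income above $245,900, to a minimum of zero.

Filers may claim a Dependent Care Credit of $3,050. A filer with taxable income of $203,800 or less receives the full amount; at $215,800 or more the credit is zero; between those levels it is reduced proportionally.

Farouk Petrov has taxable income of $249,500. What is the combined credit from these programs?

$1,894

Student Loan Interest Credit: income exceeds $241,800 by $7,700, which is 2 full-or-partial $5,000 increments; reduction = 2 × $55 = $110, leaving $605.
Caregiver Credit: 26% of the $3,600 excess over $245,900 is $936; credit = $2,225 − $936 = $1,289.
Dependent Care Credit: $249,500 is at or above $215,800, so the credit is $0.
Total: $605 + $1,289 + $0 = $1,894.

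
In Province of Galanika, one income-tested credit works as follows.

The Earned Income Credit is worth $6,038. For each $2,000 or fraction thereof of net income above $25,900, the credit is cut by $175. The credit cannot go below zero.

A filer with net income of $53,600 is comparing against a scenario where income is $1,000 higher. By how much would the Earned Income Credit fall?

At $53,600 — income exceeds $25,900 by $27,700, which is 14 full-or-partial $2,000 increments; reduction = 14 × $175 = $2,450, leaving $3,588.
At $54,600 — income exceeds $25,900 by $28,700, which is 15 full-or-partial $2,000 increments; reduction = 15 × $175 = $2,625, leaving $3,413.
Lost: $3,588 − $3,413 = $175.

$175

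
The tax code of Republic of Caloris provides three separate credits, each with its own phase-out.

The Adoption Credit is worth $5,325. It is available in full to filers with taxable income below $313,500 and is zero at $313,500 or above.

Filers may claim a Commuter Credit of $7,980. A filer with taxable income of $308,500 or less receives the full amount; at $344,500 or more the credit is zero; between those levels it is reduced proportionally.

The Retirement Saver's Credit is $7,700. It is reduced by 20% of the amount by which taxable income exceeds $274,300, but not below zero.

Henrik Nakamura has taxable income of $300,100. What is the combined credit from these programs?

Adoption Credit: $300,100 is below the $313,500 cutoff, so the full $5,325 applies.
Commuter Credit: $300,100 is at or below the $308,500 threshold, so the full $7,980 applies.
Retirement Saver's Credit: 20% of the $25,800 excess over $274,300 is $5,160; credit = $7,700 − $5,160 = $2,540.
Total: $5,325 + $7,980 + $2,540 = $15,845.

$15,845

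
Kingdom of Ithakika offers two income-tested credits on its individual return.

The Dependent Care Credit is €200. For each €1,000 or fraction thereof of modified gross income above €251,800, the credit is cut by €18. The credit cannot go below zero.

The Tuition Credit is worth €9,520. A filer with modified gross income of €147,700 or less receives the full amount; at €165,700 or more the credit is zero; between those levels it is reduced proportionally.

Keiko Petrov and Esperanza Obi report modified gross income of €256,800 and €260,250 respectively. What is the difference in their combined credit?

€72

Keiko (€256,800): Dependent Care Credit: income exceeds €251,800 by €5,000, which is 5 full-or-partial €1,000 increments; reduction = 5 × €18 = €90, leaving €110. Tuition Credit: €256,800 is at or above €165,700, so the credit is €0. total €110 + €0 = €110
Esperanza (€260,250): Dependent Care Credit: income exceeds €251,800 by €8,450, which is 9 full-or-partial €1,000 increments; reduction = 9 × €18 = €162, leaving €38. Tuition Credit: €260,250 is at or above €165,700, so the credit is €0. total €38 + €0 = €38
Difference: |€110 − €38| = €72.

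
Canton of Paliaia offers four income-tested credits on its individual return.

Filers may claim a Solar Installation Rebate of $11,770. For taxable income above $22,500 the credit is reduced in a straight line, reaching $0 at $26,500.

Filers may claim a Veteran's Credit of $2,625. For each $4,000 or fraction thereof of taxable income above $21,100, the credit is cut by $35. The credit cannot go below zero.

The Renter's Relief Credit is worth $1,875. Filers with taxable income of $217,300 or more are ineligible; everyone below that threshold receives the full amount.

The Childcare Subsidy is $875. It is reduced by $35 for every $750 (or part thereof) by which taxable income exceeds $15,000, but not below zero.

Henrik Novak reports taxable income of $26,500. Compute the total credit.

Solar Installation Rebate: $26,500 is at or above $26,500, so the credit is $0.
Veteran's Credit: income exceeds $21,100 by $5,400, which is 2 full-or-partial $4,000 increments; reduction = 2 × $35 = $70, leaving $2,555.
Renter's Relief Credit: $26,500 is below the $217,300 cutoff, so the full $1,875 applies.
Childcare Subsidy: income exceeds $15,000 by $11,500, which is 16 full-or-partial $750 increments; reduction = 16 × $35 = $560, leaving $315.
Total: $0 + $2,555 + $1,875 + $315 = $4,745.

$4,745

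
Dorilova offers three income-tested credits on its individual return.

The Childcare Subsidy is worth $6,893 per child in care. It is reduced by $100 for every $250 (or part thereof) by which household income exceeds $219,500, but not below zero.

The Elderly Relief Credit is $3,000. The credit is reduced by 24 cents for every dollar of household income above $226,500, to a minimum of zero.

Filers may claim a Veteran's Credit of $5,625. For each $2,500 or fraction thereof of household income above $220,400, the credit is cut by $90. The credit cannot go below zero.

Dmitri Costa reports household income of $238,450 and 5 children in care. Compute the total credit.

Childcare Subsidy: base = 5 × $6,893 = $34,465. income exceeds $219,500 by $18,950, which is 76 full-or-partial $250 increments; reduction = 76 × $100 = $7,600, leaving $26,865.
Elderly Relief Credit: 24% of the $11,950 excess over $226,500 is $2,868; credit = $3,000 − $2,868 = $132.
Veteran's Credit: income exceeds $220,400 by $18,050, which is 8 full-or-partial $2,500 increments; reduction = 8 × $90 = $720, leaving $4,905.
Total: $26,865 + $132 + $4,905 = $31,902.

$31,902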